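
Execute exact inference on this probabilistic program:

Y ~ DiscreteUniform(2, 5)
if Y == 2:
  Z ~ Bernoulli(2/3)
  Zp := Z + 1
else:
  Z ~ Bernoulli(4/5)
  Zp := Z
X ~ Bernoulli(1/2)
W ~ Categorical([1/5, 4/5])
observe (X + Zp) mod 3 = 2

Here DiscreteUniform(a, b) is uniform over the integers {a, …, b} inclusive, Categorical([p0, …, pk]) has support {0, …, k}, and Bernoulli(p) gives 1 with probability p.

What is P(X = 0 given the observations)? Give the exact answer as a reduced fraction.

P(X = 0 | obs) = 10/51

Enumerate traces; 10 have nonzero weight after conditioning:
  (Y=2, Z=0, X=1, W=0) weight 1/120
  (Y=2, Z=0, X=1, W=1) weight 1/30
  (Y=2, Z=1, X=0, W=0) weight 1/60
  (Y=2, Z=1, X=0, W=1) weight 1/15
  (Y=3, Z=1, X=1, W=0) weight 1/50
  (Y=3, Z=1, X=1, W=1) weight 2/25
  (Y=4, Z=1, X=1, W=0) weight 1/50
  (Y=4, Z=1, X=1, W=1) weight 2/25
  … 2 more
Group by X:
  weight(X=0) = 1/12
  weight(X=1) = 41/120
Total weight = 1/12 + 41/120 = 17/40
P(X=0 | obs) = 1/12 / 17/40 = 10/51
P(X=1 | obs) = 41/120 / 17/40 = 41/51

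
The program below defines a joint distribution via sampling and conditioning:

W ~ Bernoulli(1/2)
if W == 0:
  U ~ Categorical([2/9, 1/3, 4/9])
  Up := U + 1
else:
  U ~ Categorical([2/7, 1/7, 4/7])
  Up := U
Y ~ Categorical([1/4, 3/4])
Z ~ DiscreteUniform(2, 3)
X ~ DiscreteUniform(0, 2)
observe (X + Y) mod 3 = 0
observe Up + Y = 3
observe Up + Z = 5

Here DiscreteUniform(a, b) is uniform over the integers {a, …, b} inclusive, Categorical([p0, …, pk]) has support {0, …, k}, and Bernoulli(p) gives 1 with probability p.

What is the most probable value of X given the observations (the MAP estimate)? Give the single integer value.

Enumerate traces; 3 have nonzero weight after conditioning:
  (W=0, U=1, Y=1, Z=3, X=2) weight 1/48
  (W=0, U=2, Y=0, Z=2, X=0) weight 1/108
  (W=1, U=2, Y=1, Z=3, X=2) weight 1/28
Group by X:
  weight(X=0) = 1/108
  weight(X=2) = 19/336
Total weight = 1/108 + 19/336 = 199/3024
P(X=0 | obs) = 1/108 / 199/3024 = 28/199
P(X=2 | obs) = 19/336 / 199/3024 = 171/199
argmax = 2

argmax_v P(X = v | obs) = 2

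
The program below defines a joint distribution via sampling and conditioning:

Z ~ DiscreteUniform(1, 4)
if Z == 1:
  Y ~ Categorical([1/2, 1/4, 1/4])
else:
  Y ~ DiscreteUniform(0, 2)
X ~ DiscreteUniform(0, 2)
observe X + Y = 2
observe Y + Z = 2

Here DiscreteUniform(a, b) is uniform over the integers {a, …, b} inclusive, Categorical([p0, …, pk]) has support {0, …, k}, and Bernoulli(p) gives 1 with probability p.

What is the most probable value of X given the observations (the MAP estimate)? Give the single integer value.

argmax_v P(X = v | obs) = 2

Enumerate traces; 2 have nonzero weight after conditioning:
  (Z=1, Y=1, X=1) weight 1/48
  (Z=2, Y=0, X=2) weight 1/36
Group by X:
  weight(X=1) = 1/48
  weight(X=2) = 1/36
Total weight = 1/48 + 1/36 = 7/144
P(X=1 | obs) = 1/48 / 7/144 = 3/7
P(X=2 | obs) = 1/36 / 7/144 = 4/7
argmax = 2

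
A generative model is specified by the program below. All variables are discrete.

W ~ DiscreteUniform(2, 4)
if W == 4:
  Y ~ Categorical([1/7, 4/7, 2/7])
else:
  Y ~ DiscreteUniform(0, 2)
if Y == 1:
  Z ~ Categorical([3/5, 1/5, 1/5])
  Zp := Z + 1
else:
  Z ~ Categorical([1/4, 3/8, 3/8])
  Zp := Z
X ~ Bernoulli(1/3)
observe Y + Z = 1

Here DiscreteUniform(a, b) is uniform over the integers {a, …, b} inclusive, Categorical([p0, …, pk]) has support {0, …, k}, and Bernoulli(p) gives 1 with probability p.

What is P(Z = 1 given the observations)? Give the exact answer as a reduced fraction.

Enumerate traces; 12 have nonzero weight after conditioning:
  (W=2, Y=0, Z=1, X=0) weight 1/36
  (W=2, Y=0, Z=1, X=1) weight 1/72
  (W=2, Y=1, Z=0, X=0) weight 2/45
  (W=2, Y=1, Z=0, X=1) weight 1/45
  (W=3, Y=0, Z=1, X=0) weight 1/36
  (W=3, Y=0, Z=1, X=1) weight 1/72
  (W=3, Y=1, Z=0, X=0) weight 2/45
  (W=3, Y=1, Z=0, X=1) weight 1/45
  … 4 more
Group by Z:
  weight(Z=0) = 26/105
  weight(Z=1) = 17/168
Total weight = 26/105 + 17/168 = 293/840
P(Z=0 | obs) = 26/105 / 293/840 = 208/293
P(Z=1 | obs) = 17/168 / 293/840 = 85/293

P(Z = 1 | obs) = 85/293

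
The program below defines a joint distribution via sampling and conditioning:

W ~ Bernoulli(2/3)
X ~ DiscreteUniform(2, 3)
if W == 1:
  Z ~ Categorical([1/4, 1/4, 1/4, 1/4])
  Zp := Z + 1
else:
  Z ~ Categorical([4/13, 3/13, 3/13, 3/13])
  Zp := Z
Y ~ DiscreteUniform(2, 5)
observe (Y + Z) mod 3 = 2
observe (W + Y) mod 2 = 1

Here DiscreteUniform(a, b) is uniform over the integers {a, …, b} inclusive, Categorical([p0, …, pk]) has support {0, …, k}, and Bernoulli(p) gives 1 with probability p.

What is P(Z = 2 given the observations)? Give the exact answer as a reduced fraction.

Enumerate traces; 12 have nonzero weight after conditioning:
  (W=0, X=2, Z=0, Y=5) weight 1/78
  (W=0, X=2, Z=2, Y=3) weight 1/104
  (W=0, X=2, Z=3, Y=5) weight 1/104
  (W=0, X=3, Z=0, Y=5) weight 1/78
  (W=0, X=3, Z=2, Y=3) weight 1/104
  (W=0, X=3, Z=3, Y=5) weight 1/104
  (W=1, X=2, Z=0, Y=2) weight 1/48
  (W=1, X=2, Z=1, Y=4) weight 1/48
  … 4 more
Group by Z:
  weight(Z=0) = 7/104
  weight(Z=1) = 1/24
  weight(Z=2) = 1/52
  weight(Z=3) = 19/312
Total weight = 7/104 + 1/24 + 1/52 + 19/312 = 59/312
P(Z=0 | obs) = 7/104 / 59/312 = 21/59
P(Z=1 | obs) = 1/24 / 59/312 = 13/59
P(Z=2 | obs) = 1/52 / 59/312 = 6/59
P(Z=3 | obs) = 19/312 / 59/312 = 19/59

P(Z = 2 | obs) = 6/59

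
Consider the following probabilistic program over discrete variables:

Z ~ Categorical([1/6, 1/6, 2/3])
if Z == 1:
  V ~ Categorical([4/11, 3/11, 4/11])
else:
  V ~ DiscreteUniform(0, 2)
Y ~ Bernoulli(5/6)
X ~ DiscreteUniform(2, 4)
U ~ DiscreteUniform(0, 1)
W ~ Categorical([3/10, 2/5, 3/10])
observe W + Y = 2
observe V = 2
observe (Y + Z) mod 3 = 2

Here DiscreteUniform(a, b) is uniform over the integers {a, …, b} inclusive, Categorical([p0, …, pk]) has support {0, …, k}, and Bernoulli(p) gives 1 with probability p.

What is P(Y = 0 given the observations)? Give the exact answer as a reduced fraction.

Enumerate traces; 12 have nonzero weight after conditioning:
  (Z=1, V=2, Y=1, X=2, U=0, W=1) weight 1/297
  (Z=1, V=2, Y=1, X=2, U=1, W=1) weight 1/297
  (Z=1, V=2, Y=1, X=3, U=0, W=1) weight 1/297
  (Z=1, V=2, Y=1, X=3, U=1, W=1) weight 1/297
  (Z=1, V=2, Y=1, X=4, U=0, W=1) weight 1/297
  (Z=1, V=2, Y=1, X=4, U=1, W=1) weight 1/297
  (Z=2, V=2, Y=0, X=2, U=0, W=2) weight 1/540
  (Z=2, V=2, Y=0, X=2, U=1, W=2) weight 1/540
  … 4 more
Group by Y:
  weight(Y=0) = 1/90
  weight(Y=1) = 2/99
Total weight = 1/90 + 2/99 = 31/990
P(Y=0 | obs) = 1/90 / 31/990 = 11/31
P(Y=1 | obs) = 2/99 / 31/990 = 20/31

P(Y = 0 | obs) = 11/31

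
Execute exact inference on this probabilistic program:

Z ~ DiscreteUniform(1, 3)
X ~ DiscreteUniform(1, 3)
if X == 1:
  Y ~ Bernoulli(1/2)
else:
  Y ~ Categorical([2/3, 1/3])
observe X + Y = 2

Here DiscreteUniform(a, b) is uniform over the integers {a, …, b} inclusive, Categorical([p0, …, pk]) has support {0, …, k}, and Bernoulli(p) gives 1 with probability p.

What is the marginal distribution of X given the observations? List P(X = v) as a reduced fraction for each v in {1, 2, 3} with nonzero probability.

Enumerate traces; 6 have nonzero weight after conditioning:
  (Z=1, X=1, Y=1) weight 1/18
  (Z=1, X=2, Y=0) weight 2/27
  (Z=2, X=1, Y=1) weight 1/18
  (Z=2, X=2, Y=0) weight 2/27
  (Z=3, X=1, Y=1) weight 1/18
  (Z=3, X=2, Y=0) weight 2/27
Group by X:
  weight(X=1) = 1/6
  weight(X=2) = 2/9
Total weight = 1/6 + 2/9 = 7/18
P(X=1 | obs) = 1/6 / 7/18 = 3/7
P(X=2 | obs) = 2/9 / 7/18 = 4/7

P(X=1) = 3/7, P(X=2) = 4/7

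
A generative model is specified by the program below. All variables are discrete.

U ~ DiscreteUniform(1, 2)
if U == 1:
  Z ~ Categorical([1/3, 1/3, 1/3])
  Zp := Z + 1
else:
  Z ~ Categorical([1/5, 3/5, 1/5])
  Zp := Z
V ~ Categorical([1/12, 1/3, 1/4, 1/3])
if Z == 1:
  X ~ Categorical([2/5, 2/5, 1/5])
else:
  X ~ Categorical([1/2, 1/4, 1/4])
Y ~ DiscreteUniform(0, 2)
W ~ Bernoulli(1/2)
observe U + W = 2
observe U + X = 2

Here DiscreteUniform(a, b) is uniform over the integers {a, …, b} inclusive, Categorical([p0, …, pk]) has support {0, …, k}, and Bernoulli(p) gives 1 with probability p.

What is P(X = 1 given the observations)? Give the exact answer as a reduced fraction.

Enumerate traces; 72 have nonzero weight after conditioning:
  (U=1, Z=0, V=0, X=1, Y=0, W=1) weight 1/1728
  (U=1, Z=0, V=0, X=1, Y=1, W=1) weight 1/1728
  (U=1, Z=0, V=0, X=1, Y=2, W=1) weight 1/1728
  (U=1, Z=0, V=1, X=1, Y=0, W=1) weight 1/432
  (U=1, Z=0, V=1, X=1, Y=1, W=1) weight 1/432
  (U=1, Z=0, V=1, X=1, Y=2, W=1) weight 1/432
  (U=1, Z=0, V=2, X=1, Y=0, W=1) weight 1/576
  (U=1, Z=0, V=2, X=1, Y=1, W=1) weight 1/576
  (U=2, Z=0, V=0, X=0, Y=0, W=0) weight 1/1440
  … 63 more
Group by X:
  weight(X=0) = 11/100
  weight(X=1) = 3/40
Total weight = 11/100 + 3/40 = 37/200
P(X=0 | obs) = 11/100 / 37/200 = 22/37
P(X=1 | obs) = 3/40 / 37/200 = 15/37

P(X = 1 | obs) = 15/37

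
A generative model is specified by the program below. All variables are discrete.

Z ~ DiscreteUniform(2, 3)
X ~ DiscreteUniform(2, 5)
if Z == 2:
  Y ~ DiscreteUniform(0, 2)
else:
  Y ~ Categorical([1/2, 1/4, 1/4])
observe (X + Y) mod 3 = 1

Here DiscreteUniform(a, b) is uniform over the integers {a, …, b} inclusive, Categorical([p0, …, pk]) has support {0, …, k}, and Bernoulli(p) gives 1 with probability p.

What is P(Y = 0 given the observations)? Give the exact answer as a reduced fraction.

Enumerate traces; 8 have nonzero weight after conditioning:
  (Z=2, X=2, Y=2) weight 1/24
  (Z=2, X=3, Y=1) weight 1/24
  (Z=2, X=4, Y=0) weight 1/24
  (Z=2, X=5, Y=2) weight 1/24
  (Z=3, X=2, Y=2) weight 1/32
  (Z=3, X=3, Y=1) weight 1/32
  (Z=3, X=4, Y=0) weight 1/16
  (Z=3, X=5, Y=2) weight 1/32
Group by Y:
  weight(Y=0) = 5/48
  weight(Y=1) = 7/96
  weight(Y=2) = 7/48
Total weight = 5/48 + 7/96 + 7/48 = 31/96
P(Y=0 | obs) = 5/48 / 31/96 = 10/31
P(Y=1 | obs) = 7/96 / 31/96 = 7/31
P(Y=2 | obs) = 7/48 / 31/96 = 14/31

P(Y = 0 | obs) = 10/31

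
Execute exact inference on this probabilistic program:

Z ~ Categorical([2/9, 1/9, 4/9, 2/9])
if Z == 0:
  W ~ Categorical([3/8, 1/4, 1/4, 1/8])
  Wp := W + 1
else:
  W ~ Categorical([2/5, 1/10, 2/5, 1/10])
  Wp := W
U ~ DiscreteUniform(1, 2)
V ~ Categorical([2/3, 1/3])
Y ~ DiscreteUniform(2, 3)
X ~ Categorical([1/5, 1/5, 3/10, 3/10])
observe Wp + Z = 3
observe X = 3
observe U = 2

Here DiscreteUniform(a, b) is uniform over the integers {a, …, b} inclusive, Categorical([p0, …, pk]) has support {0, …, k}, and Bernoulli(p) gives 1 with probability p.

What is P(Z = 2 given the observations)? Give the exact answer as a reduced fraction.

Enumerate traces; 16 have nonzero weight after conditioning:
  (Z=0, W=2, U=2, V=0, Y=2, X=3) weight 1/360
  (Z=0, W=2, U=2, V=0, Y=3, X=3) weight 1/360
  (Z=0, W=2, U=2, V=1, Y=2, X=3) weight 1/720
  (Z=0, W=2, U=2, V=1, Y=3, X=3) weight 1/720
  (Z=1, W=2, U=2, V=0, Y=2, X=3) weight 1/450
  (Z=1, W=2, U=2, V=0, Y=3, X=3) weight 1/450
  (Z=1, W=2, U=2, V=1, Y=2, X=3) weight 1/900
  (Z=1, W=2, U=2, V=1, Y=3, X=3) weight 1/900
  (Z=2, W=1, U=2, V=0, Y=2, X=3) weight 1/450
  (Z=3, W=0, U=2, V=0, Y=2, X=3) weight 1/225
  … 6 more
Group by Z:
  weight(Z=0) = 1/120
  weight(Z=1) = 1/150
  weight(Z=2) = 1/150
  weight(Z=3) = 1/75
Total weight = 1/120 + 1/150 + 1/150 + 1/75 = 7/200
P(Z=0 | obs) = 1/120 / 7/200 = 5/21
P(Z=1 | obs) = 1/150 / 7/200 = 4/21
P(Z=2 | obs) = 1/150 / 7/200 = 4/21
P(Z=3 | obs) = 1/75 / 7/200 = 8/21

P(Z = 2 | obs) = 4/21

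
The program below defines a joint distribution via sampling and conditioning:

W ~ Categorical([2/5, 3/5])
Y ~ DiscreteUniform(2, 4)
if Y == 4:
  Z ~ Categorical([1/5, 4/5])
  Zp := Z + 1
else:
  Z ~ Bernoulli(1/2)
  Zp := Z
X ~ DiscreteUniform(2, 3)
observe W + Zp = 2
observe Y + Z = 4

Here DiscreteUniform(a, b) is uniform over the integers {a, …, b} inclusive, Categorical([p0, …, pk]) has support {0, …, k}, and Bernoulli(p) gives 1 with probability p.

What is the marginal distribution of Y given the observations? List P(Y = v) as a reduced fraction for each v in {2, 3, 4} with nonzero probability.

Enumerate traces; 4 have nonzero weight after conditioning:
  (W=1, Y=3, Z=1, X=2) weight 1/20
  (W=1, Y=3, Z=1, X=3) weight 1/20
  (W=1, Y=4, Z=0, X=2) weight 1/50
  (W=1, Y=4, Z=0, X=3) weight 1/50
Group by Y:
  weight(Y=3) = 1/10
  weight(Y=4) = 1/25
Total weight = 1/10 + 1/25 = 7/50
P(Y=3 | obs) = 1/10 / 7/50 = 5/7
P(Y=4 | obs) = 1/25 / 7/50 = 2/7

P(Y=3) = 5/7, P(Y=4) = 2/7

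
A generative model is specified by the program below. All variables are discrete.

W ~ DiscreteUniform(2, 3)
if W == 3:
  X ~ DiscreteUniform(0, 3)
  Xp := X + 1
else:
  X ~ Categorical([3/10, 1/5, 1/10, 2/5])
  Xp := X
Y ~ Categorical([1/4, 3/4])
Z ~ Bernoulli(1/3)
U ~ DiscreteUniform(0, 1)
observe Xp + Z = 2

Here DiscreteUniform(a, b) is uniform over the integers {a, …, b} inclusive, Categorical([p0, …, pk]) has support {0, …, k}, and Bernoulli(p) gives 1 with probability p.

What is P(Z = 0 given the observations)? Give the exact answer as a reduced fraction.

Enumerate traces; 16 have nonzero weight after conditioning:
  (W=2, X=1, Y=0, Z=1, U=0) weight 1/240
  (W=2, X=1, Y=0, Z=1, U=1) weight 1/240
  (W=2, X=1, Y=1, Z=1, U=0) weight 1/80
  (W=2, X=1, Y=1, Z=1, U=1) weight 1/80
  (W=2, X=2, Y=0, Z=0, U=0) weight 1/240
  (W=2, X=2, Y=0, Z=0, U=1) weight 1/240
  (W=2, X=2, Y=1, Z=0, U=0) weight 1/80
  (W=2, X=2, Y=1, Z=0, U=1) weight 1/80
  … 8 more
Group by Z:
  weight(Z=0) = 7/60
  weight(Z=1) = 3/40
Total weight = 7/60 + 3/40 = 23/120
P(Z=0 | obs) = 7/60 / 23/120 = 14/23
P(Z=1 | obs) = 3/40 / 23/120 = 9/23

P(Z = 0 | obs) = 14/23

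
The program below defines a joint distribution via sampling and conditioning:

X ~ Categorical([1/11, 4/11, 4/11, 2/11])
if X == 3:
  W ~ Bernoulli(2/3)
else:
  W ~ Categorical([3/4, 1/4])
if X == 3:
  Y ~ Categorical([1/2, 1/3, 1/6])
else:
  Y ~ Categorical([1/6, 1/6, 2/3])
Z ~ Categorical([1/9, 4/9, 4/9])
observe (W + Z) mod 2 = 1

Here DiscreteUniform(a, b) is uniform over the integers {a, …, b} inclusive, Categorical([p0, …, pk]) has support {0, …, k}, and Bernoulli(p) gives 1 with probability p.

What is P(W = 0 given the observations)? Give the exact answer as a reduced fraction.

P(W = 0 | obs) = 356/571

Enumerate traces; 36 have nonzero weight after conditioning:
  (X=0, W=0, Y=0, Z=1) weight 1/198
  (X=0, W=0, Y=1, Z=1) weight 1/198
  (X=0, W=0, Y=2, Z=1) weight 2/99
  (X=0, W=1, Y=0, Z=0) weight 1/2376
  (X=0, W=1, Y=0, Z=2) weight 1/594
  (X=0, W=1, Y=1, Z=0) weight 1/2376
  (X=0, W=1, Y=1, Z=2) weight 1/594
  (X=0, W=1, Y=2, Z=0) weight 1/594
  … 28 more
Group by W:
  weight(W=0) = 89/297
  weight(W=1) = 215/1188
Total weight = 89/297 + 215/1188 = 571/1188
P(W=0 | obs) = 89/297 / 571/1188 = 356/571
P(W=1 | obs) = 215/1188 / 571/1188 = 215/571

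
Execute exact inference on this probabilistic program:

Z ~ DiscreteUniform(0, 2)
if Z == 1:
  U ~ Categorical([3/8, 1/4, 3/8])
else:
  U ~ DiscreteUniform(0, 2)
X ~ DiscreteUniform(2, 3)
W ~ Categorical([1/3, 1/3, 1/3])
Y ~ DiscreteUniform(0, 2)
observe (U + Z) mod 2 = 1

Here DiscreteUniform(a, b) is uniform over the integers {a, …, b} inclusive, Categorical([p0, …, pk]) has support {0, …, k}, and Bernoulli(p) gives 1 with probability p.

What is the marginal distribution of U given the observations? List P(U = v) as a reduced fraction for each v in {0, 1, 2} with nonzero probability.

P(U=0) = 9/34, P(U=1) = 8/17, P(U=2) = 9/34

Enumerate traces; 72 have nonzero weight after conditioning:
  (Z=0, U=1, X=2, W=0, Y=0) weight 1/162
  (Z=0, U=1, X=2, W=0, Y=1) weight 1/162
  (Z=0, U=1, X=2, W=0, Y=2) weight 1/162
  (Z=0, U=1, X=2, W=1, Y=0) weight 1/162
  (Z=0, U=1, X=2, W=1, Y=1) weight 1/162
  (Z=0, U=1, X=2, W=1, Y=2) weight 1/162
  (Z=0, U=1, X=2, W=2, Y=0) weight 1/162
  (Z=0, U=1, X=2, W=2, Y=1) weight 1/162
  (Z=1, U=0, X=2, W=0, Y=0) weight 1/144
  (Z=1, U=2, X=2, W=0, Y=0) weight 1/144
  … 62 more
Group by U:
  weight(U=0) = 1/8
  weight(U=1) = 2/9
  weight(U=2) = 1/8
Total weight = 1/8 + 2/9 + 1/8 = 17/36
P(U=0 | obs) = 1/8 / 17/36 = 9/34
P(U=1 | obs) = 2/9 / 17/36 = 8/17
P(U=2 | obs) = 1/8 / 17/36 = 9/34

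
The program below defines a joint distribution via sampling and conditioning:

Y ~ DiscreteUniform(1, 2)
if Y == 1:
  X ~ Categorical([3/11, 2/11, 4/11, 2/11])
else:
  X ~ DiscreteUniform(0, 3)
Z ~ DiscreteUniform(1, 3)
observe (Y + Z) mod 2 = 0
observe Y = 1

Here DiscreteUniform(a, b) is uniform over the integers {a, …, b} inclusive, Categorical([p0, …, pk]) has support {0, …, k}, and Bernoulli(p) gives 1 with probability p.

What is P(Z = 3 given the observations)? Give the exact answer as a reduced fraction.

P(Z = 3 | obs) = 1/2

Enumerate traces; 8 have nonzero weight after conditioning:
  (Y=1, X=0, Z=1) weight 1/22
  (Y=1, X=0, Z=3) weight 1/22
  (Y=1, X=1, Z=1) weight 1/33
  (Y=1, X=1, Z=3) weight 1/33
  (Y=1, X=2, Z=1) weight 2/33
  (Y=1, X=2, Z=3) weight 2/33
  (Y=1, X=3, Z=1) weight 1/33
  (Y=1, X=3, Z=3) weight 1/33
Group by Z:
  weight(Z=1) = 1/6
  weight(Z=3) = 1/6
Total weight = 1/6 + 1/6 = 1/3
P(Z=1 | obs) = 1/6 / 1/3 = 1/2
P(Z=3 | obs) = 1/6 / 1/3 = 1/2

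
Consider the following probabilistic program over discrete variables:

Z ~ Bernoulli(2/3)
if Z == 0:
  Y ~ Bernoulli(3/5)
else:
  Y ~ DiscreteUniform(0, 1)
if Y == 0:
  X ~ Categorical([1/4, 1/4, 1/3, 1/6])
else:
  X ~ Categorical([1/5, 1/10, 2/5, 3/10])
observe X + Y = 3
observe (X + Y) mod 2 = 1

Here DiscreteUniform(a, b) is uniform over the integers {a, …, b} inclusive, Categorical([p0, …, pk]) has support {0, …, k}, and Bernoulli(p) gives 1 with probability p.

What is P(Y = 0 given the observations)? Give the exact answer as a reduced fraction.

P(Y = 0 | obs) = 35/131

Enumerate traces; 4 have nonzero weight after conditioning:
  (Z=0, Y=0, X=3) weight 1/45
  (Z=0, Y=1, X=2) weight 2/25
  (Z=1, Y=0, X=3) weight 1/18
  (Z=1, Y=1, X=2) weight 2/15
Group by Y:
  weight(Y=0) = 7/90
  weight(Y=1) = 16/75
Total weight = 7/90 + 16/75 = 131/450
P(Y=0 | obs) = 7/90 / 131/450 = 35/131
P(Y=1 | obs) = 16/75 / 131/450 = 96/131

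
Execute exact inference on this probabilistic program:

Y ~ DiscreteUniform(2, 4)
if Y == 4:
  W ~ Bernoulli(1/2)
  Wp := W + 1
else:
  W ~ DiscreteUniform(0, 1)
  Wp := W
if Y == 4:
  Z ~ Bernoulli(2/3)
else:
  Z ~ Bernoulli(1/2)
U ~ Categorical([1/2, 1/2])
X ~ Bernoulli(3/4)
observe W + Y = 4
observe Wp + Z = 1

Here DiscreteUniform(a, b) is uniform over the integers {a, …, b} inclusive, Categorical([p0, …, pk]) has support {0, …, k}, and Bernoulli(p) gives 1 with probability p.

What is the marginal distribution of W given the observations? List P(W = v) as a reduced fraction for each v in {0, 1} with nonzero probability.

P(W=0) = 2/5, P(W=1) = 3/5

Enumerate traces; 8 have nonzero weight after conditioning:
  (Y=3, W=1, Z=0, U=0, X=0) weight 1/96
  (Y=3, W=1, Z=0, U=0, X=1) weight 1/32
  (Y=3, W=1, Z=0, U=1, X=0) weight 1/96
  (Y=3, W=1, Z=0, U=1, X=1) weight 1/32
  (Y=4, W=0, Z=0, U=0, X=0) weight 1/144
  (Y=4, W=0, Z=0, U=0, X=1) weight 1/48
  (Y=4, W=0, Z=0, U=1, X=0) weight 1/144
  (Y=4, W=0, Z=0, U=1, X=1) weight 1/48
Group by W:
  weight(W=0) = 1/18
  weight(W=1) = 1/12
Total weight = 1/18 + 1/12 = 5/36
P(W=0 | obs) = 1/18 / 5/36 = 2/5
P(W=1 | obs) = 1/12 / 5/36 = 3/5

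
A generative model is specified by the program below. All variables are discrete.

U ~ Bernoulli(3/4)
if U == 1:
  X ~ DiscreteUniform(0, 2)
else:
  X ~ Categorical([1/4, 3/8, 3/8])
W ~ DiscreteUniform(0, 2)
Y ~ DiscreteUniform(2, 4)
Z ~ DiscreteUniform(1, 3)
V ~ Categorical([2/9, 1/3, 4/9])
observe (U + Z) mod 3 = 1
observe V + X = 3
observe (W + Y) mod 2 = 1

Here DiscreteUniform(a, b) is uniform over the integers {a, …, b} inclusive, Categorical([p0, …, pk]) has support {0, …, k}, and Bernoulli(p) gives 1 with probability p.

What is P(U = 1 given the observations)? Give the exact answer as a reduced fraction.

P(U = 1 | obs) = 8/11

Enumerate traces; 16 have nonzero weight after conditioning:
  (U=0, X=1, W=0, Y=3, Z=1, V=2) weight 1/648
  (U=0, X=1, W=1, Y=2, Z=1, V=2) weight 1/648
  (U=0, X=1, W=1, Y=4, Z=1, V=2) weight 1/648
  (U=0, X=1, W=2, Y=3, Z=1, V=2) weight 1/648
  (U=0, X=2, W=0, Y=3, Z=1, V=1) weight 1/864
  (U=0, X=2, W=1, Y=2, Z=1, V=1) weight 1/864
  (U=0, X=2, W=1, Y=4, Z=1, V=1) weight 1/864
  (U=0, X=2, W=2, Y=3, Z=1, V=1) weight 1/864
  (U=1, X=1, W=0, Y=3, Z=3, V=2) weight 1/243
  … 7 more
Group by U:
  weight(U=0) = 7/648
  weight(U=1) = 7/243
Total weight = 7/648 + 7/243 = 77/1944
P(U=0 | obs) = 7/648 / 77/1944 = 3/11
P(U=1 | obs) = 7/243 / 77/1944 = 8/11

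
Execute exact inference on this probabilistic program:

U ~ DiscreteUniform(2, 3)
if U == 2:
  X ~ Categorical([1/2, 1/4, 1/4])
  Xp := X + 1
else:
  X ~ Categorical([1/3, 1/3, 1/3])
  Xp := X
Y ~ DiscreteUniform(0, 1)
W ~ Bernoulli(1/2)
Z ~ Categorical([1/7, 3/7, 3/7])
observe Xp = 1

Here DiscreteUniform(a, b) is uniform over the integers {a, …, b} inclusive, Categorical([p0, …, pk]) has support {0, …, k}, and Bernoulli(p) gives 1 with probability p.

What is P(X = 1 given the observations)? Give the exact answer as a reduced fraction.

P(X = 1 | obs) = 2/5

Enumerate traces; 24 have nonzero weight after conditioning:
  (U=2, X=0, Y=0, W=0, Z=0) weight 1/112
  (U=2, X=0, Y=0, W=0, Z=1) weight 3/112
  (U=2, X=0, Y=0, W=0, Z=2) weight 3/112
  (U=2, X=0, Y=0, W=1, Z=0) weight 1/112
  (U=2, X=0, Y=0, W=1, Z=1) weight 3/112
  (U=2, X=0, Y=0, W=1, Z=2) weight 3/112
  (U=2, X=0, Y=1, W=0, Z=0) weight 1/112
  (U=2, X=0, Y=1, W=0, Z=1) weight 3/112
  (U=3, X=1, Y=0, W=0, Z=0) weight 1/168
  … 15 more
Group by X:
  weight(X=0) = 1/4
  weight(X=1) = 1/6
Total weight = 1/4 + 1/6 = 5/12
P(X=0 | obs) = 1/4 / 5/12 = 3/5
P(X=1 | obs) = 1/6 / 5/12 = 2/5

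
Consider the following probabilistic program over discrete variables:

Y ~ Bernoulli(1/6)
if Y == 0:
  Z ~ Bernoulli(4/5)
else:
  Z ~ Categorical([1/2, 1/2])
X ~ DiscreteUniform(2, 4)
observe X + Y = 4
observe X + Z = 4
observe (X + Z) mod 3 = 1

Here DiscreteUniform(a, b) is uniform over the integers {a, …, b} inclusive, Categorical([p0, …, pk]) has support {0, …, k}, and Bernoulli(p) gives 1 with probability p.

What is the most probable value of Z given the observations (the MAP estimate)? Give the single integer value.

argmax_v P(Z = v | obs) = 0

Enumerate traces; 2 have nonzero weight after conditioning:
  (Y=0, Z=0, X=4) weight 1/18
  (Y=1, Z=1, X=3) weight 1/36
Group by Z:
  weight(Z=0) = 1/18
  weight(Z=1) = 1/36
Total weight = 1/18 + 1/36 = 1/12
P(Z=0 | obs) = 1/18 / 1/12 = 2/3
P(Z=1 | obs) = 1/36 / 1/12 = 1/3
argmax = 0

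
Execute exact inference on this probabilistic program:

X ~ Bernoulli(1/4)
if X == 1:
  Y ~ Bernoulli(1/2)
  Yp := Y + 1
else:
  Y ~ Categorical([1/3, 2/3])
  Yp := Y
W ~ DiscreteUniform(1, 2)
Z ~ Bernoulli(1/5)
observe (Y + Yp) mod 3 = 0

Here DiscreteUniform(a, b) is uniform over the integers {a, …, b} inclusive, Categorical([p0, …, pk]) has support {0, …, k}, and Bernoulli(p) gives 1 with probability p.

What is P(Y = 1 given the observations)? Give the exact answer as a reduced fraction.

Enumerate traces; 8 have nonzero weight after conditioning:
  (X=0, Y=0, W=1, Z=0) weight 1/10
  (X=0, Y=0, W=1, Z=1) weight 1/40
  (X=0, Y=0, W=2, Z=0) weight 1/10
  (X=0, Y=0, W=2, Z=1) weight 1/40
  (X=1, Y=1, W=1, Z=0) weight 1/20
  (X=1, Y=1, W=1, Z=1) weight 1/80
  (X=1, Y=1, W=2, Z=0) weight 1/20
  (X=1, Y=1, W=2, Z=1) weight 1/80
Group by Y:
  weight(Y=0) = 1/4
  weight(Y=1) = 1/8
Total weight = 1/4 + 1/8 = 3/8
P(Y=0 | obs) = 1/4 / 3/8 = 2/3
P(Y=1 | obs) = 1/8 / 3/8 = 1/3

P(Y = 1 | obs) = 1/3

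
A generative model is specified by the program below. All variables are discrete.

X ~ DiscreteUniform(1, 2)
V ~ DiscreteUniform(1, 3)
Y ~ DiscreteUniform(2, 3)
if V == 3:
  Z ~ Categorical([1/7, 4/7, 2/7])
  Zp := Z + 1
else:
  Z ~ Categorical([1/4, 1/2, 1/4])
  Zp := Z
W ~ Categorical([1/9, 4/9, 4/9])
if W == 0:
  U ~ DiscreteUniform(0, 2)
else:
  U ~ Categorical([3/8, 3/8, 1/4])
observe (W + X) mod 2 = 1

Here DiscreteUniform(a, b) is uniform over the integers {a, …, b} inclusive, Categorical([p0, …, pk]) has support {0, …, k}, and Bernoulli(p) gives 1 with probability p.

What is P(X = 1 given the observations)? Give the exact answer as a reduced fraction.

P(X = 1 | obs) = 5/9

Enumerate traces; 162 have nonzero weight after conditioning:
  (X=1, V=1, Y=2, Z=0, W=0, U=0) weight 1/1296
  (X=1, V=1, Y=2, Z=0, W=0, U=1) weight 1/1296
  (X=1, V=1, Y=2, Z=0, W=0, U=2) weight 1/1296
  (X=1, V=1, Y=2, Z=0, W=2, U=0) weight 1/288
  (X=1, V=1, Y=2, Z=0, W=2, U=1) weight 1/288
  (X=1, V=1, Y=2, Z=0, W=2, U=2) weight 1/432
  (X=1, V=1, Y=2, Z=1, W=0, U=0) weight 1/648
  (X=1, V=1, Y=2, Z=1, W=0, U=1) weight 1/648
  (X=2, V=1, Y=2, Z=0, W=1, U=0) weight 1/288
  … 153 more
Group by X:
  weight(X=1) = 5/18
  weight(X=2) = 2/9
Total weight = 5/18 + 2/9 = 1/2
P(X=1 | obs) = 5/18 / 1/2 = 5/9
P(X=2 | obs) = 2/9 / 1/2 = 4/9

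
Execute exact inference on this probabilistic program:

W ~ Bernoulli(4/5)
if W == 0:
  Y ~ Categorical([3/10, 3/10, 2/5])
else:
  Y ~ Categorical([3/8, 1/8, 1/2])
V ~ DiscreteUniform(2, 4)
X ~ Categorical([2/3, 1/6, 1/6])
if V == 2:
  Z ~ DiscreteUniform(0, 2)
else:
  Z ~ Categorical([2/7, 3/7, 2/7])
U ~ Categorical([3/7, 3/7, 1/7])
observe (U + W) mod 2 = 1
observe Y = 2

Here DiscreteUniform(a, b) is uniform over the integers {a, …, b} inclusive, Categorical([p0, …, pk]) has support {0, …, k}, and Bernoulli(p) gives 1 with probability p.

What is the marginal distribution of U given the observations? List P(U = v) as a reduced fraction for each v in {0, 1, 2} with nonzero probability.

Enumerate traces; 81 have nonzero weight after conditioning:
  (W=0, Y=2, V=2, X=0, Z=0, U=1) weight 4/1575
  (W=0, Y=2, V=2, X=0, Z=1, U=1) weight 4/1575
  (W=0, Y=2, V=2, X=0, Z=2, U=1) weight 4/1575
  (W=0, Y=2, V=2, X=1, Z=0, U=1) weight 1/1575
  (W=0, Y=2, V=2, X=1, Z=1, U=1) weight 1/1575
  (W=0, Y=2, V=2, X=1, Z=2, U=1) weight 1/1575
  (W=0, Y=2, V=2, X=2, Z=0, U=1) weight 1/1575
  (W=0, Y=2, V=2, X=2, Z=1, U=1) weight 1/1575
  (W=1, Y=2, V=2, X=0, Z=0, U=0) weight 4/315
  (W=1, Y=2, V=2, X=0, Z=0, U=2) weight 4/945
  … 71 more
Group by U:
  weight(U=0) = 6/35
  weight(U=1) = 6/175
  weight(U=2) = 2/35
Total weight = 6/35 + 6/175 + 2/35 = 46/175
P(U=0 | obs) = 6/35 / 46/175 = 15/23
P(U=1 | obs) = 6/175 / 46/175 = 3/23
P(U=2 | obs) = 2/35 / 46/175 = 5/23

P(U=0) = 15/23, P(U=1) = 3/23, P(U=2) = 5/23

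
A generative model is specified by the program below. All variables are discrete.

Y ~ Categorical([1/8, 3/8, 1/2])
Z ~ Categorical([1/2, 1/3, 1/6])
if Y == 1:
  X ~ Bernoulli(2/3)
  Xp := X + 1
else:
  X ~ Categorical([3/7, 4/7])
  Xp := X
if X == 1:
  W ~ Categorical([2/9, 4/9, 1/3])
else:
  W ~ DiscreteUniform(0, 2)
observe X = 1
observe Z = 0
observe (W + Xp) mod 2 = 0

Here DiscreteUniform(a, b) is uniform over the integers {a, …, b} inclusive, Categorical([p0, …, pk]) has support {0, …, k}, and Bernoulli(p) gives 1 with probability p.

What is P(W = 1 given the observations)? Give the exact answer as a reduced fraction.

Enumerate traces; 4 have nonzero weight after conditioning:
  (Y=0, Z=0, X=1, W=1) weight 1/63
  (Y=1, Z=0, X=1, W=0) weight 1/36
  (Y=1, Z=0, X=1, W=2) weight 1/24
  (Y=2, Z=0, X=1, W=1) weight 4/63
Group by W:
  weight(W=0) = 1/36
  weight(W=1) = 5/63
  weight(W=2) = 1/24
Total weight = 1/36 + 5/63 + 1/24 = 25/168
P(W=0 | obs) = 1/36 / 25/168 = 14/75
P(W=1 | obs) = 5/63 / 25/168 = 8/15
P(W=2 | obs) = 1/24 / 25/168 = 7/25

P(W = 1 | obs) = 8/15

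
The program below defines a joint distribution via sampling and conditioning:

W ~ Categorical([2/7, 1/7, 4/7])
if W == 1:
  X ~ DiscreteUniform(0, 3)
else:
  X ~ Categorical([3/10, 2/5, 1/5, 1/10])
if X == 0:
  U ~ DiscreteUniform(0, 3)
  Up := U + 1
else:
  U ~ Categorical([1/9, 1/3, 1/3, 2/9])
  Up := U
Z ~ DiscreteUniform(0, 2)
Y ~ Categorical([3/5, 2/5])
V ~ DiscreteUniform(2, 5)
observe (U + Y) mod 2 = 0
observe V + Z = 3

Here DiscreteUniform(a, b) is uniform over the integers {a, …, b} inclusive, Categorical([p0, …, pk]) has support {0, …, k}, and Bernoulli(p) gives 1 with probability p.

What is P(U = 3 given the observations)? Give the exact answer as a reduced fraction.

P(U = 3 | obs) = 129/689

Enumerate traces; 96 have nonzero weight after conditioning:
  (W=0, X=0, U=0, Z=0, Y=0, V=3) weight 3/2800
  (W=0, X=0, U=0, Z=1, Y=0, V=2) weight 3/2800
  (W=0, X=0, U=1, Z=0, Y=1, V=3) weight 1/1400
  (W=0, X=0, U=1, Z=1, Y=1, V=2) weight 1/1400
  (W=0, X=0, U=2, Z=0, Y=0, V=3) weight 3/2800
  (W=0, X=0, U=2, Z=1, Y=0, V=2) weight 3/2800
  (W=0, X=0, U=3, Z=0, Y=1, V=3) weight 1/1400
  (W=0, X=0, U=3, Z=1, Y=1, V=2) weight 1/1400
  … 88 more
Group by U:
  weight(U=0) = 17/1120
  weight(U=1) = 173/8400
  weight(U=2) = 173/5600
  weight(U=3) = 43/2800
Total weight = 17/1120 + 173/8400 + 173/5600 + 43/2800 = 689/8400
P(U=0 | obs) = 17/1120 / 689/8400 = 255/1378
P(U=1 | obs) = 173/8400 / 689/8400 = 173/689
P(U=2 | obs) = 173/5600 / 689/8400 = 519/1378
P(U=3 | obs) = 43/2800 / 689/8400 = 129/689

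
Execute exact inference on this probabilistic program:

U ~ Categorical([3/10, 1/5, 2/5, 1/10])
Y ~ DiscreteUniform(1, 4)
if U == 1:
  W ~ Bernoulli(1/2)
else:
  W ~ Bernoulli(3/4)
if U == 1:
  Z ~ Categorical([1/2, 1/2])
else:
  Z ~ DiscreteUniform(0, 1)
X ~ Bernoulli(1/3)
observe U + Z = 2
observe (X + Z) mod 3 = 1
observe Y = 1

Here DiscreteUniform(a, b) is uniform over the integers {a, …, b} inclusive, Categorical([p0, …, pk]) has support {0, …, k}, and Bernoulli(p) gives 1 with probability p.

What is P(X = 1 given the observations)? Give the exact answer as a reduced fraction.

P(X = 1 | obs) = 1/2

Enumerate traces; 4 have nonzero weight after conditioning:
  (U=1, Y=1, W=0, Z=1, X=0) weight 1/120
  (U=1, Y=1, W=1, Z=1, X=0) weight 1/120
  (U=2, Y=1, W=0, Z=0, X=1) weight 1/240
  (U=2, Y=1, W=1, Z=0, X=1) weight 1/80
Group by X:
  weight(X=0) = 1/60
  weight(X=1) = 1/60
Total weight = 1/60 + 1/60 = 1/30
P(X=0 | obs) = 1/60 / 1/30 = 1/2
P(X=1 | obs) = 1/60 / 1/30 = 1/2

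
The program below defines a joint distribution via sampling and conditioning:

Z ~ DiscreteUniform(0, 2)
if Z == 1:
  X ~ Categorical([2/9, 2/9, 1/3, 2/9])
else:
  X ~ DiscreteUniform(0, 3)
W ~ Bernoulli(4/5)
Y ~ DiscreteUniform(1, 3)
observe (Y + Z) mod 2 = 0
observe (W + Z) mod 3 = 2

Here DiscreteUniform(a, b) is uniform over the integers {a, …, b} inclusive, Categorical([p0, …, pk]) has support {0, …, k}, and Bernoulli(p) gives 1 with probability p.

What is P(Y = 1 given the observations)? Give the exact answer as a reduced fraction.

Enumerate traces; 12 have nonzero weight after conditioning:
  (Z=1, X=0, W=1, Y=1) weight 8/405
  (Z=1, X=0, W=1, Y=3) weight 8/405
  (Z=1, X=1, W=1, Y=1) weight 8/405
  (Z=1, X=1, W=1, Y=3) weight 8/405
  (Z=1, X=2, W=1, Y=1) weight 4/135
  (Z=1, X=2, W=1, Y=3) weight 4/135
  (Z=1, X=3, W=1, Y=1) weight 8/405
  (Z=1, X=3, W=1, Y=3) weight 8/405
  (Z=2, X=0, W=0, Y=2) weight 1/180
  … 3 more
Group by Y:
  weight(Y=1) = 4/45
  weight(Y=2) = 1/45
  weight(Y=3) = 4/45
Total weight = 4/45 + 1/45 + 4/45 = 1/5
P(Y=1 | obs) = 4/45 / 1/5 = 4/9
P(Y=2 | obs) = 1/45 / 1/5 = 1/9
P(Y=3 | obs) = 4/45 / 1/5 = 4/9

P(Y = 1 | obs) = 4/9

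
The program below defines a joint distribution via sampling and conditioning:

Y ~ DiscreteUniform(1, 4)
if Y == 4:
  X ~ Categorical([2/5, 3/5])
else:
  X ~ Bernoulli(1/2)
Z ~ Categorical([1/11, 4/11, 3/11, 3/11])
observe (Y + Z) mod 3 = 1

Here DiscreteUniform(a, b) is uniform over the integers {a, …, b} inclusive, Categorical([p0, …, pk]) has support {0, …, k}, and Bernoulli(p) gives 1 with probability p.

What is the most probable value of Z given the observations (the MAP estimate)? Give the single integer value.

argmax_v P(Z = v | obs) = 3

Enumerate traces; 12 have nonzero weight after conditioning:
  (Y=1, X=0, Z=0) weight 1/88
  (Y=1, X=0, Z=3) weight 3/88
  (Y=1, X=1, Z=0) weight 1/88
  (Y=1, X=1, Z=3) weight 3/88
  (Y=2, X=0, Z=2) weight 3/88
  (Y=2, X=1, Z=2) weight 3/88
  (Y=3, X=0, Z=1) weight 1/22
  (Y=3, X=1, Z=1) weight 1/22
  … 4 more
Group by Z:
  weight(Z=0) = 1/22
  weight(Z=1) = 1/11
  weight(Z=2) = 3/44
  weight(Z=3) = 3/22
Total weight = 1/22 + 1/11 + 3/44 + 3/22 = 15/44
P(Z=0 | obs) = 1/22 / 15/44 = 2/15
P(Z=1 | obs) = 1/11 / 15/44 = 4/15
P(Z=2 | obs) = 3/44 / 15/44 = 1/5
P(Z=3 | obs) = 3/22 / 15/44 = 2/5
argmax = 3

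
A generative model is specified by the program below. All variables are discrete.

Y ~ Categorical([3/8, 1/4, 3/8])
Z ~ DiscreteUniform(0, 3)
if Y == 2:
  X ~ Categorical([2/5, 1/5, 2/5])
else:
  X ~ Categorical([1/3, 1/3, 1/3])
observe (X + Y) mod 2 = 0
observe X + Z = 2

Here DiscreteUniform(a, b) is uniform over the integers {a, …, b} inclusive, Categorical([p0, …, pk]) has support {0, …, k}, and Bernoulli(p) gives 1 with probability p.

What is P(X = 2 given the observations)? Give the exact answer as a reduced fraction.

Enumerate traces; 5 have nonzero weight after conditioning:
  (Y=0, Z=0, X=2) weight 1/32
  (Y=0, Z=2, X=0) weight 1/32
  (Y=1, Z=1, X=1) weight 1/48
  (Y=2, Z=0, X=2) weight 3/80
  (Y=2, Z=2, X=0) weight 3/80
Group by X:
  weight(X=0) = 11/160
  weight(X=1) = 1/48
  weight(X=2) = 11/160
Total weight = 11/160 + 1/48 + 11/160 = 19/120
P(X=0 | obs) = 11/160 / 19/120 = 33/76
P(X=1 | obs) = 1/48 / 19/120 = 5/38
P(X=2 | obs) = 11/160 / 19/120 = 33/76

P(X = 2 | obs) = 33/76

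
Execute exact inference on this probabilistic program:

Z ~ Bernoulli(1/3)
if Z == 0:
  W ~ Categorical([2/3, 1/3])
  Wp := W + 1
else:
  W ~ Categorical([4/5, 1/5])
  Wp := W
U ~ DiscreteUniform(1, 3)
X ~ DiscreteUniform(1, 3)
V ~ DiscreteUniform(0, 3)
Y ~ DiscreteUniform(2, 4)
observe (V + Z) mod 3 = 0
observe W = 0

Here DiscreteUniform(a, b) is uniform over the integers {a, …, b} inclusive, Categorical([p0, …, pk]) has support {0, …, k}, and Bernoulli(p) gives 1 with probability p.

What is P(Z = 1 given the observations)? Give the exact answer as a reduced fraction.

P(Z = 1 | obs) = 3/13

Enumerate traces; 81 have nonzero weight after conditioning:
  (Z=0, W=0, U=1, X=1, V=0, Y=2) weight 1/243
  (Z=0, W=0, U=1, X=1, V=0, Y=3) weight 1/243
  (Z=0, W=0, U=1, X=1, V=0, Y=4) weight 1/243
  (Z=0, W=0, U=1, X=1, V=3, Y=2) weight 1/243
  (Z=0, W=0, U=1, X=1, V=3, Y=3) weight 1/243
  (Z=0, W=0, U=1, X=1, V=3, Y=4) weight 1/243
  (Z=0, W=0, U=1, X=2, V=0, Y=2) weight 1/243
  (Z=0, W=0, U=1, X=2, V=0, Y=3) weight 1/243
  (Z=1, W=0, U=1, X=1, V=2, Y=2) weight 1/405
  … 72 more
Group by Z:
  weight(Z=0) = 2/9
  weight(Z=1) = 1/15
Total weight = 2/9 + 1/15 = 13/45
P(Z=0 | obs) = 2/9 / 13/45 = 10/13
P(Z=1 | obs) = 1/15 / 13/45 = 3/13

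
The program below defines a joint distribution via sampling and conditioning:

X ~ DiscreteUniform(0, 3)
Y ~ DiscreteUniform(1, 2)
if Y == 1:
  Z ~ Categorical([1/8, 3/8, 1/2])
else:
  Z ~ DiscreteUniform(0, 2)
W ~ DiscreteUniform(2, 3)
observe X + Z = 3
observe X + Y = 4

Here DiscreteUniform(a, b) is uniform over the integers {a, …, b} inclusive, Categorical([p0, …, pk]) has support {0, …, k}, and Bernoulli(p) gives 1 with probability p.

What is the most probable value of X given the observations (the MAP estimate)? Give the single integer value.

Enumerate traces; 4 have nonzero weight after conditioning:
  (X=2, Y=2, Z=1, W=2) weight 1/48
  (X=2, Y=2, Z=1, W=3) weight 1/48
  (X=3, Y=1, Z=0, W=2) weight 1/128
  (X=3, Y=1, Z=0, W=3) weight 1/128
Group by X:
  weight(X=2) = 1/24
  weight(X=3) = 1/64
Total weight = 1/24 + 1/64 = 11/192
P(X=2 | obs) = 1/24 / 11/192 = 8/11
P(X=3 | obs) = 1/64 / 11/192 = 3/11
argmax = 2

argmax_v P(X = v | obs) = 2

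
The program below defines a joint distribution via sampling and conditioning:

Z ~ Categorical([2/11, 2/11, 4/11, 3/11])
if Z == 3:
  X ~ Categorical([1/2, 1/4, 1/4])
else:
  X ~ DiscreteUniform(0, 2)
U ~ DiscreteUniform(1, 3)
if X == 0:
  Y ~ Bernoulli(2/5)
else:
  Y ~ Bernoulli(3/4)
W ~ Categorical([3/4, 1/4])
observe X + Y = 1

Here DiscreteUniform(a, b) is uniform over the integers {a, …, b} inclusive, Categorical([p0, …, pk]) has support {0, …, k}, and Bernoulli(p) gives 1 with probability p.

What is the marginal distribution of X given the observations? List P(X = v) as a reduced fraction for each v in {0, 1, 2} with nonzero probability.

Enumerate traces; 48 have nonzero weight after conditioning:
  (Z=0, X=0, U=1, Y=1, W=0) weight 1/165
  (Z=0, X=0, U=1, Y=1, W=1) weight 1/495
  (Z=0, X=0, U=2, Y=1, W=0) weight 1/165
  (Z=0, X=0, U=2, Y=1, W=1) weight 1/495
  (Z=0, X=0, U=3, Y=1, W=0) weight 1/165
  (Z=0, X=0, U=3, Y=1, W=1) weight 1/495
  (Z=0, X=1, U=1, Y=0, W=0) weight 1/264
  (Z=0, X=1, U=1, Y=0, W=1) weight 1/792
  … 40 more
Group by X:
  weight(X=0) = 5/33
  weight(X=1) = 41/528
Total weight = 5/33 + 41/528 = 11/48
P(X=0 | obs) = 5/33 / 11/48 = 80/121
P(X=1 | obs) = 41/528 / 11/48 = 41/121

P(X=0) = 80/121, P(X=1) = 41/121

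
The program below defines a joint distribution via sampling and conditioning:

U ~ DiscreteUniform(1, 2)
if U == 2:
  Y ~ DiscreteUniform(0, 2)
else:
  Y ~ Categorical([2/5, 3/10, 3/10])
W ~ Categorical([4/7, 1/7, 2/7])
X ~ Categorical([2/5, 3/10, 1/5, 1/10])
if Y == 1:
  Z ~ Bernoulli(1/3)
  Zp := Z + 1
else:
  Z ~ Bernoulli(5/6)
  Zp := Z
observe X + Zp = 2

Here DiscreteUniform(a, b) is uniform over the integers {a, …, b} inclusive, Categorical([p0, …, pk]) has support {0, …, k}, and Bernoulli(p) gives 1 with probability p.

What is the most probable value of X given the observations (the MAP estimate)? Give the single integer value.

argmax_v P(X = v | obs) = 1

Enumerate traces; 36 have nonzero weight after conditioning:
  (U=1, Y=0, W=0, X=1, Z=1) weight 1/35
  (U=1, Y=0, W=0, X=2, Z=0) weight 2/525
  (U=1, Y=0, W=1, X=1, Z=1) weight 1/140
  (U=1, Y=0, W=1, X=2, Z=0) weight 1/1050
  (U=1, Y=0, W=2, X=1, Z=1) weight 1/70
  (U=1, Y=0, W=2, X=2, Z=0) weight 1/525
  (U=1, Y=1, W=0, X=0, Z=1) weight 2/175
  (U=1, Y=1, W=0, X=1, Z=0) weight 3/175
  … 28 more
Group by X:
  weight(X=0) = 19/450
  weight(X=1) = 281/1200
  weight(X=2) = 41/1800
Total weight = 19/450 + 281/1200 + 41/1800 = 359/1200
P(X=0 | obs) = 19/450 / 359/1200 = 152/1077
P(X=1 | obs) = 281/1200 / 359/1200 = 281/359
P(X=2 | obs) = 41/1800 / 359/1200 = 82/1077
argmax = 1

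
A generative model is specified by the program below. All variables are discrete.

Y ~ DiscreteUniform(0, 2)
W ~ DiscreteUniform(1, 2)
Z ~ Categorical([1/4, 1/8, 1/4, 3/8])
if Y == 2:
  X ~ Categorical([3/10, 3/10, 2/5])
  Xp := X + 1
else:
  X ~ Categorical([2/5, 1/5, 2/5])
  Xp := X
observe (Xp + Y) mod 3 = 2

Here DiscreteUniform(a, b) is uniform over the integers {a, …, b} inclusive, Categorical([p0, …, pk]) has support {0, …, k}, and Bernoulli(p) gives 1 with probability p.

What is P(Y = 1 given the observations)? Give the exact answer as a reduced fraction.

P(Y = 1 | obs) = 1/5

Enumerate traces; 24 have nonzero weight after conditioning:
  (Y=0, W=1, Z=0, X=2) weight 1/60
  (Y=0, W=1, Z=1, X=2) weight 1/120
  (Y=0, W=1, Z=2, X=2) weight 1/60
  (Y=0, W=1, Z=3, X=2) weight 1/40
  (Y=0, W=2, Z=0, X=2) weight 1/60
  (Y=0, W=2, Z=1, X=2) weight 1/120
  (Y=0, W=2, Z=2, X=2) weight 1/60
  (Y=0, W=2, Z=3, X=2) weight 1/40
  (Y=1, W=1, Z=0, X=1) weight 1/120
  (Y=2, W=1, Z=0, X=2) weight 1/60
  … 14 more
Group by Y:
  weight(Y=0) = 2/15
  weight(Y=1) = 1/15
  weight(Y=2) = 2/15
Total weight = 2/15 + 1/15 + 2/15 = 1/3
P(Y=0 | obs) = 2/15 / 1/3 = 2/5
P(Y=1 | obs) = 1/15 / 1/3 = 1/5
P(Y=2 | obs) = 2/15 / 1/3 = 2/5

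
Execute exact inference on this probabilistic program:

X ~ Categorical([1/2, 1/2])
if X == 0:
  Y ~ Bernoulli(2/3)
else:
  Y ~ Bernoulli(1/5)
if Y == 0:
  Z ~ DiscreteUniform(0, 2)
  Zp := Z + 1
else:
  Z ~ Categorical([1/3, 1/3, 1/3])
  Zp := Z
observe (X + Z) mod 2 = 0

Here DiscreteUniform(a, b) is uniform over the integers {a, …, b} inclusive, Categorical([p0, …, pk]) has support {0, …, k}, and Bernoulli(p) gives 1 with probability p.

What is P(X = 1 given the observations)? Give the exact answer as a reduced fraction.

P(X = 1 | obs) = 1/3

Enumerate traces; 6 have nonzero weight after conditioning:
  (X=0, Y=0, Z=0) weight 1/18
  (X=0, Y=0, Z=2) weight 1/18
  (X=0, Y=1, Z=0) weight 1/9
  (X=0, Y=1, Z=2) weight 1/9
  (X=1, Y=0, Z=1) weight 2/15
  (X=1, Y=1, Z=1) weight 1/30
Group by X:
  weight(X=0) = 1/3
  weight(X=1) = 1/6
Total weight = 1/3 + 1/6 = 1/2
P(X=0 | obs) = 1/3 / 1/2 = 2/3
P(X=1 | obs) = 1/6 / 1/2 = 1/3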